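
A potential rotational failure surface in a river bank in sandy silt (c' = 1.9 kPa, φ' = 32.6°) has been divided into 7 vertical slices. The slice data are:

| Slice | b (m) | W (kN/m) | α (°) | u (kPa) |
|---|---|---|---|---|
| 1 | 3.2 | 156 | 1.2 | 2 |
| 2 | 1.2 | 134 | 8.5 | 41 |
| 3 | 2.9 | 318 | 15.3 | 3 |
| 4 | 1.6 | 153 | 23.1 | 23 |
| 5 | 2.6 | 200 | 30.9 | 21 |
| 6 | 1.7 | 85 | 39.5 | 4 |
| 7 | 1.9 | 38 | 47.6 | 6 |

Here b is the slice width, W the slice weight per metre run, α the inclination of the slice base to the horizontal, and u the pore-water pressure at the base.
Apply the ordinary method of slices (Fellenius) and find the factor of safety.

FS = 1.55

Ordinary method of slices: FS = Σ[c'·Δl_i + (W_i cosα_i − u_i·Δl_i)·tanφ'] / Σ W_i sinα_i, with Δl_i = b_i / cosα_i.
Slice 1: Δl = 3.2/cos1.2° = 3.201 m; N'_1 = 156·cos1.2° − 2·3.201 = 149.6; c'Δl = 6.08; W sinα = 3.3
Slice 2: Δl = 1.2/cos8.5° = 1.213 m; N'_2 = 134·cos8.5° − 41·1.213 = 82.8; c'Δl = 2.31; W sinα = 19.8
Slice 3: Δl = 2.9/cos15.3° = 3.007 m; N'_3 = 318·cos15.3° − 3·3.007 = 297.7; c'Δl = 5.71; W sinα = 83.9
Slice 4: Δl = 1.6/cos23.1° = 1.739 m; N'_4 = 153·cos23.1° − 23·1.739 = 100.7; c'Δl = 3.30; W sinα = 60.0
Slice 5: Δl = 2.6/cos30.9° = 3.030 m; N'_5 = 200·cos30.9° − 21·3.030 = 108.0; c'Δl = 5.76; W sinα = 102.7
Slice 6: Δl = 1.7/cos39.5° = 2.203 m; N'_6 = 85·cos39.5° − 4·2.203 = 56.8; c'Δl = 4.19; W sinα = 54.1
Slice 7: Δl = 1.9/cos47.6° = 2.818 m; N'_7 = 38·cos47.6° − 6·2.818 = 8.7; c'Δl = 5.35; W sinα = 28.1
Σc'Δl = 32.7 kN/m; ΣN' = 804.3 kN/m; ΣW sinα = 351.8 kN/m
Resisting = 32.7 + 804.3·tan32.6° = 32.7 + 514.3 = 547.0 kN/m
FS = 547.0 / 351.8 = 1.555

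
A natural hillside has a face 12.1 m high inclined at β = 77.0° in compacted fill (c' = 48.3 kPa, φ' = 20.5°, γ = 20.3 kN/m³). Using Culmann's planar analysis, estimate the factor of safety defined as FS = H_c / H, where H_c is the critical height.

FS = 1.60

H_c = (4c'/γ) · sinβ cosφ' / [1 − cos(β − φ')]
    = (4·48.3/20.3) · sin77.0°·cos20.5° / [1 − cos56.5°]
    = 9.517 · 0.9127 / 0.4481 = 19.39 m
FS = H_c / H = 19.39 / 12.1 = 1.602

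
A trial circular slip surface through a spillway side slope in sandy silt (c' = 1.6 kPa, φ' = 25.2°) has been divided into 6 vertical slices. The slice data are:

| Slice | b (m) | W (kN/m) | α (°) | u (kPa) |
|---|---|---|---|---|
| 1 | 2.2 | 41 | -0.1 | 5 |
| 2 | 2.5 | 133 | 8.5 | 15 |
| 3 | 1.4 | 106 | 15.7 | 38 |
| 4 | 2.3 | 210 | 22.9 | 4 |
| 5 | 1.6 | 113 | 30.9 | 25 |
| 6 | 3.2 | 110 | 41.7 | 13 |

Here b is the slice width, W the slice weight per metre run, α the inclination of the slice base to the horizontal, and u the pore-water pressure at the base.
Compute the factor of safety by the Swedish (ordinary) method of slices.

FS = 0.87

Ordinary method of slices: FS = Σ[c'·Δl_i + (W_i cosα_i − u_i·Δl_i)·tanφ'] / Σ W_i sinα_i, with Δl_i = b_i / cosα_i.
Slice 1: Δl = 2.2/cos(-0.1°) = 2.200 m; N'_1 = 41·cos(-0.1°) − 5·2.200 = 30.0; c'Δl = 3.52; W sinα = -0.1
Slice 2: Δl = 2.5/cos8.5° = 2.528 m; N'_2 = 133·cos8.5° − 15·2.528 = 93.6; c'Δl = 4.04; W sinα = 19.7
Slice 3: Δl = 1.4/cos15.7° = 1.454 m; N'_3 = 106·cos15.7° − 38·1.454 = 46.8; c'Δl = 2.33; W sinα = 28.7
Slice 4: Δl = 2.3/cos22.9° = 2.497 m; N'_4 = 210·cos22.9° − 4·2.497 = 183.5; c'Δl = 3.99; W sinα = 81.7
Slice 5: Δl = 1.6/cos30.9° = 1.865 m; N'_5 = 113·cos30.9° − 25·1.865 = 50.3; c'Δl = 2.98; W sinα = 58.0
Slice 6: Δl = 3.2/cos41.7° = 4.286 m; N'_6 = 110·cos41.7° − 13·4.286 = 26.4; c'Δl = 6.86; W sinα = 73.2
Σc'Δl = 23.7 kN/m; ΣN' = 430.6 kN/m; ΣW sinα = 261.2 kN/m
Resisting = 23.7 + 430.6·tan25.2° = 23.7 + 202.6 = 226.4 kN/m
FS = 226.4 / 261.2 = 0.867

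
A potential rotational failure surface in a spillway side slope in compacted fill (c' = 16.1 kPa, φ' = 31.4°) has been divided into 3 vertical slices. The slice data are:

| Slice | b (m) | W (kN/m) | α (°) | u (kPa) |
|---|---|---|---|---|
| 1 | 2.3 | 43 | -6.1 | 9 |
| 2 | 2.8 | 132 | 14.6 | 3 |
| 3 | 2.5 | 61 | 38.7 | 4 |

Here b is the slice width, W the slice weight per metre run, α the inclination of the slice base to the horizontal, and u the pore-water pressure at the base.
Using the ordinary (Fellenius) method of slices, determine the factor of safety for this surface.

FS = 3.63

Ordinary method of slices: FS = Σ[c'·Δl_i + (W_i cosα_i − u_i·Δl_i)·tanφ'] / Σ W_i sinα_i, with Δl_i = b_i / cosα_i.
Slice 1: Δl = 2.3/cos(-6.1°) = 2.313 m; N'_1 = 43·cos(-6.1°) − 9·2.313 = 21.9; c'Δl = 37.24; W sinα = -4.6
Slice 2: Δl = 2.8/cos14.6° = 2.893 m; N'_2 = 132·cos14.6° − 3·2.893 = 119.1; c'Δl = 46.58; W sinα = 33.3
Slice 3: Δl = 2.5/cos38.7° = 3.203 m; N'_3 = 61·cos38.7° − 4·3.203 = 34.8; c'Δl = 51.57; W sinα = 38.1
Σc'Δl = 135.4 kN/m; ΣN' = 175.8 kN/m; ΣW sinα = 66.8 kN/m
Resisting = 135.4 + 175.8·tan31.4° = 135.4 + 107.3 = 242.7 kN/m
FS = 242.7 / 66.8 = 3.631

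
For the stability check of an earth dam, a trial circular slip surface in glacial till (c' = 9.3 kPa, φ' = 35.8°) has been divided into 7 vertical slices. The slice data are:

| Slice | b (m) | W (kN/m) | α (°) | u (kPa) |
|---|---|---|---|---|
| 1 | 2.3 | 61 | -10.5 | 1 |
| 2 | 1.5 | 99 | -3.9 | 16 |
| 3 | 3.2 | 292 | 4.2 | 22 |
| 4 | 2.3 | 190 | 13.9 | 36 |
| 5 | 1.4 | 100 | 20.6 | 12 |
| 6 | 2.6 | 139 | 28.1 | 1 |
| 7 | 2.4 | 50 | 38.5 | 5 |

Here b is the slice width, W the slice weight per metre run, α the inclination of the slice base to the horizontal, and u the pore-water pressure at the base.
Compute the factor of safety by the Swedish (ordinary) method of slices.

FS = 3.55

Ordinary method of slices: FS = Σ[c'·Δl_i + (W_i cosα_i − u_i·Δl_i)·tanφ'] / Σ W_i sinα_i, with Δl_i = b_i / cosα_i.
Slice 1: Δl = 2.3/cos(-10.5°) = 2.339 m; N'_1 = 61·cos(-10.5°) − 1·2.339 = 57.6; c'Δl = 21.75; W sinα = -11.1
Slice 2: Δl = 1.5/cos(-3.9°) = 1.503 m; N'_2 = 99·cos(-3.9°) − 16·1.503 = 74.7; c'Δl = 13.98; W sinα = -6.7
Slice 3: Δl = 3.2/cos4.2° = 3.209 m; N'_3 = 292·cos4.2° − 22·3.209 = 220.6; c'Δl = 29.84; W sinα = 21.4
Slice 4: Δl = 2.3/cos13.9° = 2.369 m; N'_4 = 190·cos13.9° − 36·2.369 = 99.1; c'Δl = 22.04; W sinα = 45.6
Slice 5: Δl = 1.4/cos20.6° = 1.496 m; N'_5 = 100·cos20.6° − 12·1.496 = 75.7; c'Δl = 13.91; W sinα = 35.2
Slice 6: Δl = 2.6/cos28.1° = 2.947 m; N'_6 = 139·cos28.1° − 1·2.947 = 119.7; c'Δl = 27.41; W sinα = 65.5
Slice 7: Δl = 2.4/cos38.5° = 3.067 m; N'_7 = 50·cos38.5° − 5·3.067 = 23.8; c'Δl = 28.52; W sinα = 31.1
Σc'Δl = 157.5 kN/m; ΣN' = 671.2 kN/m; ΣW sinα = 181.0 kN/m
Resisting = 157.5 + 671.2·tan35.8° = 157.5 + 484.1 = 641.6 kN/m
FS = 641.6 / 181.0 = 3.545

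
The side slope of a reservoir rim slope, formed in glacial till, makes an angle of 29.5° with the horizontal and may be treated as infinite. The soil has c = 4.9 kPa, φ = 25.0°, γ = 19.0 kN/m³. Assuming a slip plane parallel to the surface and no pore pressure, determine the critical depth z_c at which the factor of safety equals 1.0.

Setting FS = 1.00 in FS = [c + γz cos²β tanφ] / [γz sinβ cosβ] and solving for z:
z = c / [γ cosβ (FS·sinβ − cosβ·tanφ)]
  = 4.9 / [19.0·cos29.5°·(1.00·sin29.5° − cos29.5°·tan25.0°)]
  = 4.9 / [19.0·0.8704·(1.00·0.4924 − 0.8704·0.4663)]
  = 4.9 / 1.4316 = 3.423 m

z_c = 3.42 m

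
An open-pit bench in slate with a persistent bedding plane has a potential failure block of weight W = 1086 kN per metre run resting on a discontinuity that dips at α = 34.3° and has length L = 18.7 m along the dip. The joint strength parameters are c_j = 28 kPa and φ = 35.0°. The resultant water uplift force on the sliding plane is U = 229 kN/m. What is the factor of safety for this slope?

Resolving the block weight along and normal to the plane and applying the Mohr–Coulomb strength on the joint:
N' = W cosα − U = 1086·cos34.3° − 229 = 668.1 kN/m
Driving force T = W sinα = 1086·sin34.3° = 612.0 kN/m
Resisting force R = c_j·L + N'·tanφ = 28·18.7 + 668.1·tan35.0° = 523.6 + 467.8 = 991.4 kN/m
FS = R / T = 991.4 / 612.0 = 1.620

FS = 1.62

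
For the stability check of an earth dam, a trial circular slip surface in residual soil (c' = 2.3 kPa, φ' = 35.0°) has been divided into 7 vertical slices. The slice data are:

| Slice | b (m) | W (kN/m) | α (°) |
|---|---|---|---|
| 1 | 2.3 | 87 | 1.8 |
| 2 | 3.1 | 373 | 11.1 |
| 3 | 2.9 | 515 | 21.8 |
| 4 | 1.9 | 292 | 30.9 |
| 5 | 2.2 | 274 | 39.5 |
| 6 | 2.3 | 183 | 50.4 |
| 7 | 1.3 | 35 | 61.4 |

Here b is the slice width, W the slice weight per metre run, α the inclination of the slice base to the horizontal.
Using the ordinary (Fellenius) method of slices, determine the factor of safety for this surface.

Ordinary method of slices: FS = Σ[c'·Δl_i + (W_i cosα_i)·tanφ'] / Σ W_i sinα_i, with Δl_i = b_i / cosα_i.
Slice 1: Δl = 2.3/cos1.8° = 2.301 m; N'_1 = 87·cos1.8° = 87.0; c'Δl = 5.29; W sinα = 2.7
Slice 2: Δl = 3.1/cos11.1° = 3.159 m; N'_2 = 373·cos11.1° = 366.0; c'Δl = 7.27; W sinα = 71.8
Slice 3: Δl = 2.9/cos21.8° = 3.123 m; N'_3 = 515·cos21.8° = 478.2; c'Δl = 7.18; W sinα = 191.3
Slice 4: Δl = 1.9/cos30.9° = 2.214 m; N'_4 = 292·cos30.9° = 250.6; c'Δl = 5.09; W sinα = 150.0
Slice 5: Δl = 2.2/cos39.5° = 2.851 m; N'_5 = 274·cos39.5° = 211.4; c'Δl = 6.56; W sinα = 174.3
Slice 6: Δl = 2.3/cos50.4° = 3.608 m; N'_6 = 183·cos50.4° = 116.6; c'Δl = 8.30; W sinα = 141.0
Slice 7: Δl = 1.3/cos61.4° = 2.716 m; N'_7 = 35·cos61.4° = 16.8; c'Δl = 6.25; W sinα = 30.7
Σc'Δl = 45.9 kN/m; ΣN' = 1526.5 kN/m; ΣW sinα = 761.8 kN/m
Resisting = 45.9 + 1526.5·tan35.0° = 45.9 + 1068.9 = 1114.8 kN/m
FS = 1114.8 / 761.8 = 1.463

FS = 1.46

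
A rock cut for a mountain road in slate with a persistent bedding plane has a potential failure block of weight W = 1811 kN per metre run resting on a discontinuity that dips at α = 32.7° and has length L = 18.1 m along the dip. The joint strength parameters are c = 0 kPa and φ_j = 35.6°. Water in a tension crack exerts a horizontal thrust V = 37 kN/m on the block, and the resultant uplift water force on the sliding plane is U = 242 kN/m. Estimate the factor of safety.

FS = 0.89

Resolving the block weight along and normal to the plane and applying the Mohr–Coulomb strength on the joint:
N' = W cosα − U − V sinα = 1811·cos32.7° − 242 − 37·sin32.7° = 1262.0 kN/m
Driving force T = W sinα + V cosα = 1811·sin32.7° + 37·cos32.7° = 1009.5 kN/m
Resisting force R = c·L + N'·tanφ_j = 0·18.1 + 1262.0·tan35.6° = 0.0 + 903.5 = 903.5 kN/m
FS = R / T = 903.5 / 1009.5 = 0.895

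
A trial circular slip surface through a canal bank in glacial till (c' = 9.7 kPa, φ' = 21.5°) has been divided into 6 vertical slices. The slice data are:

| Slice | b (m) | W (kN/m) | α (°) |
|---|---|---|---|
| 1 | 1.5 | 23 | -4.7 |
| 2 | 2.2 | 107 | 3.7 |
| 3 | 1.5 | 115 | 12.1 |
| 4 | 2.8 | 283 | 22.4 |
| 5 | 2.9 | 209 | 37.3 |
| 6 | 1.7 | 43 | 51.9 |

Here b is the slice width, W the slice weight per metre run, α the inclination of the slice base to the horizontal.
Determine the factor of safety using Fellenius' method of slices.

Ordinary method of slices: FS = Σ[c'·Δl_i + (W_i cosα_i)·tanφ'] / Σ W_i sinα_i, with Δl_i = b_i / cosα_i.
Slice 1: Δl = 1.5/cos(-4.7°) = 1.505 m; N'_1 = 23·cos(-4.7°) = 22.9; c'Δl = 14.60; W sinα = -1.9
Slice 2: Δl = 2.2/cos3.7° = 2.205 m; N'_2 = 107·cos3.7° = 106.8; c'Δl = 21.38; W sinα = 6.9
Slice 3: Δl = 1.5/cos12.1° = 1.534 m; N'_3 = 115·cos12.1° = 112.4; c'Δl = 14.88; W sinα = 24.1
Slice 4: Δl = 2.8/cos22.4° = 3.029 m; N'_4 = 283·cos22.4° = 261.6; c'Δl = 29.38; W sinα = 107.8
Slice 5: Δl = 2.9/cos37.3° = 3.646 m; N'_5 = 209·cos37.3° = 166.3; c'Δl = 35.36; W sinα = 126.7
Slice 6: Δl = 1.7/cos51.9° = 2.755 m; N'_6 = 43·cos51.9° = 26.5; c'Δl = 26.72; W sinα = 33.8
Σc'Δl = 142.3 kN/m; ΣN' = 696.6 kN/m; ΣW sinα = 297.5 kN/m
Resisting = 142.3 + 696.6·tan21.5° = 142.3 + 274.4 = 416.7 kN/m
FS = 416.7 / 297.5 = 1.401

FS = 1.40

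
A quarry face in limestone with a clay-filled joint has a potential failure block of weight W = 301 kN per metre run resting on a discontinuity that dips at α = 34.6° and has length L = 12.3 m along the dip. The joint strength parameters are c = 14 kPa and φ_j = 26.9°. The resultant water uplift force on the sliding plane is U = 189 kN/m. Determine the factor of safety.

FS = 1.18

Resolving the block weight along and normal to the plane and applying the Mohr–Coulomb strength on the joint:
N' = W cosα − U = 301·cos34.6° − 189 = 58.8 kN/m
Driving force T = W sinα = 301·sin34.6° = 170.9 kN/m
Resisting force R = c·L + N'·tanφ_j = 14·12.3 + 58.8·tan26.9° = 172.2 + 29.8 = 202.0 kN/m
FS = R / T = 202.0 / 170.9 = 1.182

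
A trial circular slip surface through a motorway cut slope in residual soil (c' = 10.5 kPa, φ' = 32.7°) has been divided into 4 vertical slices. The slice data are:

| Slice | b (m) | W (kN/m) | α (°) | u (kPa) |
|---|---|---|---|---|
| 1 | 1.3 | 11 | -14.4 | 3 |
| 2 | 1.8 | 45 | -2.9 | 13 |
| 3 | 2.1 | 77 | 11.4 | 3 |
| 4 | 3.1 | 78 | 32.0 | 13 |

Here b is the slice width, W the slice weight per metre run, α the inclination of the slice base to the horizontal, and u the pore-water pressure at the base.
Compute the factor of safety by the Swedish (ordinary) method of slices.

FS = 3.26

Ordinary method of slices: FS = Σ[c'·Δl_i + (W_i cosα_i − u_i·Δl_i)·tanφ'] / Σ W_i sinα_i, with Δl_i = b_i / cosα_i.
Slice 1: Δl = 1.3/cos(-14.4°) = 1.342 m; N'_1 = 11·cos(-14.4°) − 3·1.342 = 6.6; c'Δl = 14.09; W sinα = -2.7
Slice 2: Δl = 1.8/cos(-2.9°) = 1.802 m; N'_2 = 45·cos(-2.9°) − 13·1.802 = 21.5; c'Δl = 18.92; W sinα = -2.3
Slice 3: Δl = 2.1/cos11.4° = 2.142 m; N'_3 = 77·cos11.4° − 3·2.142 = 69.1; c'Δl = 22.49; W sinα = 15.2
Slice 4: Δl = 3.1/cos32.0° = 3.655 m; N'_4 = 78·cos32.0° − 13·3.655 = 18.6; c'Δl = 38.38; W sinα = 41.3
Σc'Δl = 93.9 kN/m; ΣN' = 115.8 kN/m; ΣW sinα = 51.5 kN/m
Resisting = 93.9 + 115.8·tan32.7° = 93.9 + 74.4 = 168.2 kN/m
FS = 168.2 / 51.5 = 3.264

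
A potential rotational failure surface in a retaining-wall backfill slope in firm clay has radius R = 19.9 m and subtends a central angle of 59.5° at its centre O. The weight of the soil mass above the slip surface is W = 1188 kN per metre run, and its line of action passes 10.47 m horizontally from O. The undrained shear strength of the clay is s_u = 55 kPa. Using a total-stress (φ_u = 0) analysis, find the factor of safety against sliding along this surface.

FS = 1.82

Taking moments about the centre O, the resisting moment is provided by the undrained shear strength acting along the arc:
Arc length L_a = R·θ = 19.9·(59.5°·π/180) = 19.9·1.0385 = 20.67 m
M_R = s_u·L_a·R = 55·20.67·19.9 = 22618.5 kN·m/m
M_D = W·d = 1188·10.47 = 12438.4 kN·m/m
FS = M_R / M_D = 22618.5 / 12438.4 = 1.818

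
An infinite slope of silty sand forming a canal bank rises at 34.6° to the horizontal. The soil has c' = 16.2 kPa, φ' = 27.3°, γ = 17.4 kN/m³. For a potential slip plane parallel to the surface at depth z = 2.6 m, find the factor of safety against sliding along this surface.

For an infinite slope with a slip plane parallel to the surface (no pore pressure): FS = [c' + γz cos²β tanφ'] / [γz sinβ cosβ].
γz = 17.4·2.6 = 45.24 kN/m²
Numerator = 16.2 + 45.24·cos²34.6°·tan27.3° = 16.2 + 45.24·0.6776·0.5161 = 32.021 kPa
Denominator = 45.24·sin34.6°·cos34.6° = 45.24·0.5678·0.8231 = 21.146 kPa
FS = 32.021 / 21.146 = 1.514

FS = 1.51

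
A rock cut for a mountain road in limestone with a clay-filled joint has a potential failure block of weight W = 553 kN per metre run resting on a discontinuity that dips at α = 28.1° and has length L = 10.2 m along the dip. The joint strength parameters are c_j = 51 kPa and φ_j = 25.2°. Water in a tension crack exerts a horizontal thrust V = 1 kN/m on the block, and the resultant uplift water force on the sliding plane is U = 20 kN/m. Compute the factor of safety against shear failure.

Resolving the block weight along and normal to the plane and applying the Mohr–Coulomb strength on the joint:
N' = W cosα − U − V sinα = 553·cos28.1° − 20 − 1·sin28.1° = 467.3 kN/m
Driving force T = W sinα + V cosα = 553·sin28.1° + 1·cos28.1° = 261.4 kN/m
Resisting force R = c_j·L + N'·tanφ_j = 51·10.2 + 467.3·tan25.2° = 520.2 + 219.9 = 740.1 kN/m
FS = R / T = 740.1 / 261.4 = 2.832

FS = 2.83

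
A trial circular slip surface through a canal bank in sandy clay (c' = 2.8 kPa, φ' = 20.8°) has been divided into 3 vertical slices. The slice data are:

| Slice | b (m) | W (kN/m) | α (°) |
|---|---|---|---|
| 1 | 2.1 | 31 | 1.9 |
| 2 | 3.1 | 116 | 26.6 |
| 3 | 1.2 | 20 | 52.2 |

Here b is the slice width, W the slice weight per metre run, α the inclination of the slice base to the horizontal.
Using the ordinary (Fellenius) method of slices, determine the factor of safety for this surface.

FS = 1.12

Ordinary method of slices: FS = Σ[c'·Δl_i + (W_i cosα_i)·tanφ'] / Σ W_i sinα_i, with Δl_i = b_i / cosα_i.
Slice 1: Δl = 2.1/cos1.9° = 2.101 m; N'_1 = 31·cos1.9° = 31.0; c'Δl = 5.88; W sinα = 1.0
Slice 2: Δl = 3.1/cos26.6° = 3.467 m; N'_2 = 116·cos26.6° = 103.7; c'Δl = 9.71; W sinα = 51.9
Slice 3: Δl = 1.2/cos52.2° = 1.958 m; N'_3 = 20·cos52.2° = 12.3; c'Δl = 5.48; W sinα = 15.8
Σc'Δl = 21.1 kN/m; ΣN' = 147.0 kN/m; ΣW sinα = 68.8 kN/m
Resisting = 21.1 + 147.0·tan20.8° = 21.1 + 55.8 = 76.9 kN/m
FS = 76.9 / 68.8 = 1.118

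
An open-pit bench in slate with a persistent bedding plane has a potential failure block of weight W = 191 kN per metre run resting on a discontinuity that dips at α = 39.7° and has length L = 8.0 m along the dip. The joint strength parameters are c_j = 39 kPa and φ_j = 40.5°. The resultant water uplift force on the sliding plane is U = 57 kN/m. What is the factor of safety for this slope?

FS = 3.19

Resolving the block weight along and normal to the plane and applying the Mohr–Coulomb strength on the joint:
N' = W cosα − U = 191·cos39.7° − 57 = 90.0 kN/m
Driving force T = W sinα = 191·sin39.7° = 122.0 kN/m
Resisting force R = c_j·L + N'·tanφ_j = 39·8.0 + 90.0·tan40.5° = 312.0 + 76.8 = 388.8 kN/m
FS = R / T = 388.8 / 122.0 = 3.187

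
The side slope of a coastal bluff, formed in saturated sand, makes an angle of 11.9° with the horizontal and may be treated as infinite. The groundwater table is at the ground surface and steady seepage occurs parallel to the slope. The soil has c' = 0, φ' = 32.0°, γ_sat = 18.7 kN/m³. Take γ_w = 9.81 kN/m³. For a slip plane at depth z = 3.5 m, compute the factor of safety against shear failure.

FS = 1.41

With seepage parallel to the slope and the water table at the surface, the effective normal stress on the slip plane uses the buoyant unit weight γ' = γ_sat − γ_w while the driving shear stress uses γ_sat:
FS = [c' + γ' z cos²β tanφ'] / [γ_sat z sinβ cosβ]
(For c' = 0 this reduces to FS = (γ'/γ_sat)·tanφ'/tanβ.)
γ' = 18.7 − 9.81 = 8.89 kN/m³
Numerator = 0.0 + 8.89·3.5·cos²11.9°·tan32.0° = 0.0 + 8.89·3.5·0.9575·0.6249 = 18.616 kPa
Denominator = 18.7·3.5·sin11.9°·cos11.9° = 18.7·3.5·0.2062·0.9785 = 13.206 kPa
FS = 18.616 / 13.206 = 1.410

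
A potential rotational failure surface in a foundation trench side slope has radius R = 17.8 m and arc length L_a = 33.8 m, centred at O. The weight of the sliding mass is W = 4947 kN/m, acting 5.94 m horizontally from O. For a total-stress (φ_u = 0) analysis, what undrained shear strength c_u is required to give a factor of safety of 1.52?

FS = c_u·L_a·R / (W·d), so c_u = FS·W·d / (L_a·R).
c_u = 1.52·4947·5.94 / (33.80·17.8) = 44665.5 / 601.64 = 74.24 kPa

c_u = 74.2 kPa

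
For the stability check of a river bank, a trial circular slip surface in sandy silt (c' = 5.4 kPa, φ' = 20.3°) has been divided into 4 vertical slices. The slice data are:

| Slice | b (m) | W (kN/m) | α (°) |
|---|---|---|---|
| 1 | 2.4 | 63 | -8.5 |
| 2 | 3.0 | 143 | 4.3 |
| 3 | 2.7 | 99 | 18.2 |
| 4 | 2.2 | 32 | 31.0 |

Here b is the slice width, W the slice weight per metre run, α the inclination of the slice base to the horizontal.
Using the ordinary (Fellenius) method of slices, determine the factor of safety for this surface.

Ordinary method of slices: FS = Σ[c'·Δl_i + (W_i cosα_i)·tanφ'] / Σ W_i sinα_i, with Δl_i = b_i / cosα_i.
Slice 1: Δl = 2.4/cos(-8.5°) = 2.427 m; N'_1 = 63·cos(-8.5°) = 62.3; c'Δl = 13.10; W sinα = -9.3
Slice 2: Δl = 3.0/cos4.3° = 3.008 m; N'_2 = 143·cos4.3° = 142.6; c'Δl = 16.25; W sinα = 10.7
Slice 3: Δl = 2.7/cos18.2° = 2.842 m; N'_3 = 99·cos18.2° = 94.0; c'Δl = 15.35; W sinα = 30.9
Slice 4: Δl = 2.2/cos31.0° = 2.567 m; N'_4 = 32·cos31.0° = 27.4; c'Δl = 13.86; W sinα = 16.5
Σc'Δl = 58.6 kN/m; ΣN' = 326.4 kN/m; ΣW sinα = 48.8 kN/m
Resisting = 58.6 + 326.4·tan20.3° = 58.6 + 120.7 = 179.3 kN/m
FS = 179.3 / 48.8 = 3.673

FS = 3.67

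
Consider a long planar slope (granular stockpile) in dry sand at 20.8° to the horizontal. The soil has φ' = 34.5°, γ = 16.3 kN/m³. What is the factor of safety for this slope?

FS = 1.81

For a dry cohesionless infinite slope the factor of safety is FS = tanφ' / tanβ.
FS = tan34.5° / tan20.8° = 0.6873 / 0.3799 = 1.809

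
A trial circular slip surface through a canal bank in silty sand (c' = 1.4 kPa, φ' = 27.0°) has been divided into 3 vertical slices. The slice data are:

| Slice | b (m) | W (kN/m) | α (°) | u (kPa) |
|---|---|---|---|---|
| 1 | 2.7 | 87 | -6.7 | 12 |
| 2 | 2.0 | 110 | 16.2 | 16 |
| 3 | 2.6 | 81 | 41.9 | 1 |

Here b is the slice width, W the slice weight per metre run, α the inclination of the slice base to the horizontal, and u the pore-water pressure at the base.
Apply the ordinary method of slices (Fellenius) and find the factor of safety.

Ordinary method of slices: FS = Σ[c'·Δl_i + (W_i cosα_i − u_i·Δl_i)·tanφ'] / Σ W_i sinα_i, with Δl_i = b_i / cosα_i.
Slice 1: Δl = 2.7/cos(-6.7°) = 2.719 m; N'_1 = 87·cos(-6.7°) − 12·2.719 = 53.8; c'Δl = 3.81; W sinα = -10.2
Slice 2: Δl = 2.0/cos16.2° = 2.083 m; N'_2 = 110·cos16.2° − 16·2.083 = 72.3; c'Δl = 2.92; W sinα = 30.7
Slice 3: Δl = 2.6/cos41.9° = 3.493 m; N'_3 = 81·cos41.9° − 1·3.493 = 56.8; c'Δl = 4.89; W sinα = 54.1
Σc'Δl = 11.6 kN/m; ΣN' = 182.9 kN/m; ΣW sinα = 74.6 kN/m
Resisting = 11.6 + 182.9·tan27.0° = 11.6 + 93.2 = 104.8 kN/m
FS = 104.8 / 74.6 = 1.404

FS = 1.40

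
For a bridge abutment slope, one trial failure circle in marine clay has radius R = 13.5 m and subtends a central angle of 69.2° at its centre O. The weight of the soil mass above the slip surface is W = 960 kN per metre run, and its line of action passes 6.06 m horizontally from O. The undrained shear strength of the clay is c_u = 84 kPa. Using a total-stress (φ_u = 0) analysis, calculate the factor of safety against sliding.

FS = 3.18

Taking moments about the centre O, the resisting moment is provided by the undrained shear strength acting along the arc:
Arc length L_a = R·θ = 13.5·(69.2°·π/180) = 13.5·1.2078 = 16.30 m
M_R = c_u·L_a·R = 84·16.30·13.5 = 18489.7 kN·m/m
M_D = W·d = 960·6.06 = 5817.6 kN·m/m
FS = M_R / M_D = 18489.7 / 5817.6 = 3.178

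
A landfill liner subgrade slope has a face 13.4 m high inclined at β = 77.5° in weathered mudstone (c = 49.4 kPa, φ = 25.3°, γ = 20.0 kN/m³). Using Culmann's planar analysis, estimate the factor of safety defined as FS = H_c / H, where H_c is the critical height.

FS = 1.68

H_c = (4c/γ) · sinβ cosφ / [1 − cos(β − φ)]
    = (4·49.4/20.0) · sin77.5°·cos25.3° / [1 − cos52.2°]
    = 9.880 · 0.8827 / 0.3871 = 22.53 m
FS = H_c / H = 22.53 / 13.4 = 1.681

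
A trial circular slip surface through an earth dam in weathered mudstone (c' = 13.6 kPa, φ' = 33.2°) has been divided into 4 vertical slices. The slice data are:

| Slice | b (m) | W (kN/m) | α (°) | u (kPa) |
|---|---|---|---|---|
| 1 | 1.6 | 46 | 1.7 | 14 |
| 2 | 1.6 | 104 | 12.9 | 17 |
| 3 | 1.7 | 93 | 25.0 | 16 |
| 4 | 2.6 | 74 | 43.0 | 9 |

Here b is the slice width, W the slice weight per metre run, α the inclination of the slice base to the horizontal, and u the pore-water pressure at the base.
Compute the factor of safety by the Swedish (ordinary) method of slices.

Ordinary method of slices: FS = Σ[c'·Δl_i + (W_i cosα_i − u_i·Δl_i)·tanφ'] / Σ W_i sinα_i, with Δl_i = b_i / cosα_i.
Slice 1: Δl = 1.6/cos1.7° = 1.601 m; N'_1 = 46·cos1.7° − 14·1.601 = 23.6; c'Δl = 21.77; W sinα = 1.4
Slice 2: Δl = 1.6/cos12.9° = 1.641 m; N'_2 = 104·cos12.9° − 17·1.641 = 73.5; c'Δl = 22.32; W sinα = 23.2
Slice 3: Δl = 1.7/cos25.0° = 1.876 m; N'_3 = 93·cos25.0° − 16·1.876 = 54.3; c'Δl = 25.51; W sinα = 39.3
Slice 4: Δl = 2.6/cos43.0° = 3.555 m; N'_4 = 74·cos43.0° − 9·3.555 = 22.1; c'Δl = 48.35; W sinα = 50.5
Σc'Δl = 118.0 kN/m; ΣN' = 173.4 kN/m; ΣW sinα = 114.4 kN/m
Resisting = 118.0 + 173.4·tan33.2° = 118.0 + 113.5 = 231.4 kN/m
FS = 231.4 / 114.4 = 2.024

FS = 2.02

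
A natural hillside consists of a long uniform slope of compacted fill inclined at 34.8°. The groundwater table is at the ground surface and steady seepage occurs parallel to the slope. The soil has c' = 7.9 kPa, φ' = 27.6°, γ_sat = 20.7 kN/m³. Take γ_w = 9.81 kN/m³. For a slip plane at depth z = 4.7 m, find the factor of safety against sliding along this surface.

FS = 0.57

With seepage parallel to the slope and the water table at the surface, the effective normal stress on the slip plane uses the buoyant unit weight γ' = γ_sat − γ_w while the driving shear stress uses γ_sat:
FS = [c' + γ' z cos²β tanφ'] / [γ_sat z sinβ cosβ]
γ' = 20.7 − 9.81 = 10.89 kN/m³
Numerator = 7.9 + 10.89·4.7·cos²34.8°·tan27.6° = 7.9 + 10.89·4.7·0.6743·0.5228 = 25.942 kPa
Denominator = 20.7·4.7·sin34.8°·cos34.8° = 20.7·4.7·0.5707·0.8211 = 45.594 kPa
FS = 25.942 / 45.594 = 0.569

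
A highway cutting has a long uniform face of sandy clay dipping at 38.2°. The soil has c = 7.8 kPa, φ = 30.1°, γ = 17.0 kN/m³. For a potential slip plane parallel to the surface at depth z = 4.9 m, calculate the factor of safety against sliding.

For an infinite slope with a slip plane parallel to the surface (no pore pressure): FS = [c + γz cos²β tanφ] / [γz sinβ cosβ].
γz = 17.0·4.9 = 83.30 kN/m²
Numerator = 7.8 + 83.30·cos²38.2°·tan30.1° = 7.8 + 83.30·0.6176·0.5797 = 37.621 kPa
Denominator = 83.30·sin38.2°·cos38.2° = 83.30·0.6184·0.7859 = 40.482 kPa
FS = 37.621 / 40.482 = 0.929

FS = 0.93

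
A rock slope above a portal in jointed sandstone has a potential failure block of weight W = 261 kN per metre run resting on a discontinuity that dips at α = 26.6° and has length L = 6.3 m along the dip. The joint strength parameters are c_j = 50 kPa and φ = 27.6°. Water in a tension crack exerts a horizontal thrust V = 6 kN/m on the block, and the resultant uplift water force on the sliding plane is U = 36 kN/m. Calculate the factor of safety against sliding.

Resolving the block weight along and normal to the plane and applying the Mohr–Coulomb strength on the joint:
N' = W cosα − U − V sinα = 261·cos26.6° − 36 − 6·sin26.6° = 194.7 kN/m
Driving force T = W sinα + V cosα = 261·sin26.6° + 6·cos26.6° = 122.2 kN/m
Resisting force R = c_j·L + N'·tanφ = 50·6.3 + 194.7·tan27.6° = 315.0 + 101.8 = 416.8 kN/m
FS = R / T = 416.8 / 122.2 = 3.410

FS = 3.41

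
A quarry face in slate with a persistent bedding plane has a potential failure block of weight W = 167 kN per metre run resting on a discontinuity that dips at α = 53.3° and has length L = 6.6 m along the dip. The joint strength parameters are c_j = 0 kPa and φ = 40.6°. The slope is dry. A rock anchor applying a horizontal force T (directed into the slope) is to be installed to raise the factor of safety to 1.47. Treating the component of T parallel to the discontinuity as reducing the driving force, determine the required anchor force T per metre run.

T = 71 kN/m

Resolving forces along and normal to the sliding plane, with the horizontal anchor force T adding T·sinα to the effective normal force and T·cosα acting up the plane against the driving force:
FS = [c_jL + (W cosα + T sinα) tanφ] / [W sinα − T cosα]
Without the anchor: N' = 99.8 kN/m, driving T_d = 133.9 kN/m, resisting R = 0·6.6 + 99.8·tan40.6° = 85.5 kN/m, FS = 0.64.
Setting FS = 1.47 and solving for T:
1.47·(133.9 − T cos53.3°) = 85.5 + T sin53.3°·tan40.6°
T·(sin53.3°·tan40.6° + 1.47·cos53.3°) = 1.47·133.9 − 85.5
T·(0.8018·0.8571 + 1.47·0.5976) = 196.8 − 85.5 = 111.3
T·1.5657 = 111.3
T = 71.1 kN/m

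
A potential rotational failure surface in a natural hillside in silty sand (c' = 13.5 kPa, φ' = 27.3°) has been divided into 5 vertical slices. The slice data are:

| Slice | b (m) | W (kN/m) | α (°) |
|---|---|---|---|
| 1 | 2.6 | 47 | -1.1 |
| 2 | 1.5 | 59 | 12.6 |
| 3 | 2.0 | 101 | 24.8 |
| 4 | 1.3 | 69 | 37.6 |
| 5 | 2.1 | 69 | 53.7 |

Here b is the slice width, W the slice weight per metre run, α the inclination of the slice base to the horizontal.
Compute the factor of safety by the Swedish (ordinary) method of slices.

Ordinary method of slices: FS = Σ[c'·Δl_i + (W_i cosα_i)·tanφ'] / Σ W_i sinα_i, with Δl_i = b_i / cosα_i.
Slice 1: Δl = 2.6/cos(-1.1°) = 2.600 m; N'_1 = 47·cos(-1.1°) = 47.0; c'Δl = 35.11; W sinα = -0.9
Slice 2: Δl = 1.5/cos12.6° = 1.537 m; N'_2 = 59·cos12.6° = 57.6; c'Δl = 20.75; W sinα = 12.9
Slice 3: Δl = 2.0/cos24.8° = 2.203 m; N'_3 = 101·cos24.8° = 91.7; c'Δl = 29.74; W sinα = 42.4
Slice 4: Δl = 1.3/cos37.6° = 1.641 m; N'_4 = 69·cos37.6° = 54.7; c'Δl = 22.15; W sinα = 42.1
Slice 5: Δl = 2.1/cos53.7° = 3.547 m; N'_5 = 69·cos53.7° = 40.8; c'Δl = 47.89; W sinα = 55.6
Σc'Δl = 155.6 kN/m; ΣN' = 291.8 kN/m; ΣW sinα = 152.0 kN/m
Resisting = 155.6 + 291.8·tan27.3° = 155.6 + 150.6 = 306.2 kN/m
FS = 306.2 / 152.0 = 2.014

FS = 2.01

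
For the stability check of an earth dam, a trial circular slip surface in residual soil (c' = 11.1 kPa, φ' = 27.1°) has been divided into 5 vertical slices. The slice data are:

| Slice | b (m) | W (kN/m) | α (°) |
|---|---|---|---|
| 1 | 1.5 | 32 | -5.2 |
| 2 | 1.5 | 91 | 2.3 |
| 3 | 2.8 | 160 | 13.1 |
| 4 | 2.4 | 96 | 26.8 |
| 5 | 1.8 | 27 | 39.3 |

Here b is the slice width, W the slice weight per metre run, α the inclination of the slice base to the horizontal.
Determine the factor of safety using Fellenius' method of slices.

Ordinary method of slices: FS = Σ[c'·Δl_i + (W_i cosα_i)·tanφ'] / Σ W_i sinα_i, with Δl_i = b_i / cosα_i.
Slice 1: Δl = 1.5/cos(-5.2°) = 1.506 m; N'_1 = 32·cos(-5.2°) = 31.9; c'Δl = 16.72; W sinα = -2.9
Slice 2: Δl = 1.5/cos2.3° = 1.501 m; N'_2 = 91·cos2.3° = 90.9; c'Δl = 16.66; W sinα = 3.7
Slice 3: Δl = 2.8/cos13.1° = 2.875 m; N'_3 = 160·cos13.1° = 155.8; c'Δl = 31.91; W sinα = 36.3
Slice 4: Δl = 2.4/cos26.8° = 2.689 m; N'_4 = 96·cos26.8° = 85.7; c'Δl = 29.85; W sinα = 43.3
Slice 5: Δl = 1.8/cos39.3° = 2.326 m; N'_5 = 27·cos39.3° = 20.9; c'Δl = 25.82; W sinα = 17.1
Σc'Δl = 121.0 kN/m; ΣN' = 385.2 kN/m; ΣW sinα = 97.4 kN/m
Resisting = 121.0 + 385.2·tan27.1° = 121.0 + 197.1 = 318.1 kN/m
FS = 318.1 / 97.4 = 3.266

FS = 3.27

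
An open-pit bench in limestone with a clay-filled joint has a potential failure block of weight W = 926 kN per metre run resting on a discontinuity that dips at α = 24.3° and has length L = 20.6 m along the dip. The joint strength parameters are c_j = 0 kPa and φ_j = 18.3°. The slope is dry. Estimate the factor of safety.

FS = 0.73

Resolving the block weight along and normal to the plane and applying the Mohr–Coulomb strength on the joint:
N' = W cosα = 926·cos24.3° = 844.0 kN/m
Driving force T = W sinα = 926·sin24.3° = 381.1 kN/m
Resisting force R = c_j·L + N'·tanφ_j = 0·20.6 + 844.0·tan18.3° = 0.0 + 279.1 = 279.1 kN/m
FS = R / T = 279.1 / 381.1 = 0.732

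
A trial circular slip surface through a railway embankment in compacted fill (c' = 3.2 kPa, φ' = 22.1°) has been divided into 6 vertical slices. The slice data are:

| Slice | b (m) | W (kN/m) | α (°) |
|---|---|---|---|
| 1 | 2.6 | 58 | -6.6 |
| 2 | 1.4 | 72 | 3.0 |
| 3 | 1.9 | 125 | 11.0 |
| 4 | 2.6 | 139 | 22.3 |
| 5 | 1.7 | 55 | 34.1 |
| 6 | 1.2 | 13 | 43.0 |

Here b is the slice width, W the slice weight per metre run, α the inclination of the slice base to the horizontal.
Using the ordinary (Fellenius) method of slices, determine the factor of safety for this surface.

FS = 1.91

Ordinary method of slices: FS = Σ[c'·Δl_i + (W_i cosα_i)·tanφ'] / Σ W_i sinα_i, with Δl_i = b_i / cosα_i.
Slice 1: Δl = 2.6/cos(-6.6°) = 2.617 m; N'_1 = 58·cos(-6.6°) = 57.6; c'Δl = 8.38; W sinα = -6.7
Slice 2: Δl = 1.4/cos3.0° = 1.402 m; N'_2 = 72·cos3.0° = 71.9; c'Δl = 4.49; W sinα = 3.8
Slice 3: Δl = 1.9/cos11.0° = 1.936 m; N'_3 = 125·cos11.0° = 122.7; c'Δl = 6.19; W sinα = 23.9
Slice 4: Δl = 2.6/cos22.3° = 2.810 m; N'_4 = 139·cos22.3° = 128.6; c'Δl = 8.99; W sinα = 52.7
Slice 5: Δl = 1.7/cos34.1° = 2.053 m; N'_5 = 55·cos34.1° = 45.5; c'Δl = 6.57; W sinα = 30.8
Slice 6: Δl = 1.2/cos43.0° = 1.641 m; N'_6 = 13·cos43.0° = 9.5; c'Δl = 5.25; W sinα = 8.9
Σc'Δl = 39.9 kN/m; ΣN' = 435.9 kN/m; ΣW sinα = 113.4 kN/m
Resisting = 39.9 + 435.9·tan22.1° = 39.9 + 177.0 = 216.9 kN/m
FS = 216.9 / 113.4 = 1.912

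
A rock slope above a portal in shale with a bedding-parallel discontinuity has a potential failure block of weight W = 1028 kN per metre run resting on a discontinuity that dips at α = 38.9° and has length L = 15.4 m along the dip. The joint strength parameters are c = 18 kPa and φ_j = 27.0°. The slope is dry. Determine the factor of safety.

Resolving the block weight along and normal to the plane and applying the Mohr–Coulomb strength on the joint:
N' = W cosα = 1028·cos38.9° = 800.0 kN/m
Driving force T = W sinα = 1028·sin38.9° = 645.5 kN/m
Resisting force R = c·L + N'·tanφ_j = 18·15.4 + 800.0·tan27.0° = 277.2 + 407.6 = 684.8 kN/m
FS = R / T = 684.8 / 645.5 = 1.061

FS = 1.06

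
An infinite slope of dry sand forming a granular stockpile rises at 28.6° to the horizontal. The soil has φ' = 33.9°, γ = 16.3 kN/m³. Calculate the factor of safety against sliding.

FS = 1.23

For a dry cohesionless infinite slope the factor of safety is FS = tanφ' / tanβ.
FS = tan33.9° / tan28.6° = 0.6720 / 0.5452 = 1.232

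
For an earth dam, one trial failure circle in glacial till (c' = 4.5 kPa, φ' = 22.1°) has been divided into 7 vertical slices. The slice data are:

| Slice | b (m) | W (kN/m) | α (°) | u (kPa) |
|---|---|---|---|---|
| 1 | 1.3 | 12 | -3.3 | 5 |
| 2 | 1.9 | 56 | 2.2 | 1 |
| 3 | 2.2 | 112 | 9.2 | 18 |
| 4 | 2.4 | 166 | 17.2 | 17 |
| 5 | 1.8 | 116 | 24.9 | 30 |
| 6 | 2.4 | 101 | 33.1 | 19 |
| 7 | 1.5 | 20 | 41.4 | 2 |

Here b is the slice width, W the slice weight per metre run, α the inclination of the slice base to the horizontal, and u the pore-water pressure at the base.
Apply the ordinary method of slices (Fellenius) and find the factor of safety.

Ordinary method of slices: FS = Σ[c'·Δl_i + (W_i cosα_i − u_i·Δl_i)·tanφ'] / Σ W_i sinα_i, with Δl_i = b_i / cosα_i.
Slice 1: Δl = 1.3/cos(-3.3°) = 1.302 m; N'_1 = 12·cos(-3.3°) − 5·1.302 = 5.5; c'Δl = 5.86; W sinα = -0.7
Slice 2: Δl = 1.9/cos2.2° = 1.901 m; N'_2 = 56·cos2.2° − 1·1.901 = 54.1; c'Δl = 8.56; W sinα = 2.1
Slice 3: Δl = 2.2/cos9.2° = 2.229 m; N'_3 = 112·cos9.2° − 18·2.229 = 70.4; c'Δl = 10.03; W sinα = 17.9
Slice 4: Δl = 2.4/cos17.2° = 2.512 m; N'_4 = 166·cos17.2° − 17·2.512 = 115.9; c'Δl = 11.31; W sinα = 49.1
Slice 5: Δl = 1.8/cos24.9° = 1.984 m; N'_5 = 116·cos24.9° − 30·1.984 = 45.7; c'Δl = 8.93; W sinα = 48.8
Slice 6: Δl = 2.4/cos33.1° = 2.865 m; N'_6 = 101·cos33.1° − 19·2.865 = 30.2; c'Δl = 12.89; W sinα = 55.2
Slice 7: Δl = 1.5/cos41.4° = 2.000 m; N'_7 = 20·cos41.4° − 2·2.000 = 11.0; c'Δl = 9.00; W sinα = 13.2
Σc'Δl = 66.6 kN/m; ΣN' = 332.7 kN/m; ΣW sinα = 185.7 kN/m
Resisting = 66.6 + 332.7·tan22.1° = 66.6 + 135.1 = 201.7 kN/m
FS = 201.7 / 185.7 = 1.086

FS = 1.09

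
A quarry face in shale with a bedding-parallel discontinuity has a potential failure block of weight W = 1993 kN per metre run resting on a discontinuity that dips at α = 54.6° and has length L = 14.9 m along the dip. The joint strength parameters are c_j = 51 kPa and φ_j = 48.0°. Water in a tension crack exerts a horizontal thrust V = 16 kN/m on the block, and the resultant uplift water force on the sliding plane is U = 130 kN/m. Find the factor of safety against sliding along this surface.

Resolving the block weight along and normal to the plane and applying the Mohr–Coulomb strength on the joint:
N' = W cosα − U − V sinα = 1993·cos54.6° − 130 − 16·sin54.6° = 1011.5 kN/m
Driving force T = W sinα + V cosα = 1993·sin54.6° + 16·cos54.6° = 1633.8 kN/m
Resisting force R = c_j·L + N'·tanφ_j = 51·14.9 + 1011.5·tan48.0° = 759.9 + 1123.3 = 1883.2 kN/m
FS = R / T = 1883.2 / 1633.8 = 1.153

FS = 1.15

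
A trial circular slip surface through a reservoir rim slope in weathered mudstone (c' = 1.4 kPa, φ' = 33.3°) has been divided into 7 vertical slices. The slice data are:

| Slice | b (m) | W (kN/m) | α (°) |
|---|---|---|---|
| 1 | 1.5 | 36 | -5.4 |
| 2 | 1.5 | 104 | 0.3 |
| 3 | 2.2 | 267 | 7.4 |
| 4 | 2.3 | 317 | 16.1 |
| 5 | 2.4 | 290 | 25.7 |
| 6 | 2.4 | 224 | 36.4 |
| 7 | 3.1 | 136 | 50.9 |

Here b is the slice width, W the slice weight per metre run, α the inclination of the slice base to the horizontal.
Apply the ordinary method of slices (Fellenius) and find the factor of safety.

Ordinary method of slices: FS = Σ[c'·Δl_i + (W_i cosα_i)·tanφ'] / Σ W_i sinα_i, with Δl_i = b_i / cosα_i.
Slice 1: Δl = 1.5/cos(-5.4°) = 1.507 m; N'_1 = 36·cos(-5.4°) = 35.8; c'Δl = 2.11; W sinα = -3.4
Slice 2: Δl = 1.5/cos0.3° = 1.500 m; N'_2 = 104·cos0.3° = 104.0; c'Δl = 2.10; W sinα = 0.5
Slice 3: Δl = 2.2/cos7.4° = 2.218 m; N'_3 = 267·cos7.4° = 264.8; c'Δl = 3.11; W sinα = 34.4
Slice 4: Δl = 2.3/cos16.1° = 2.394 m; N'_4 = 317·cos16.1° = 304.6; c'Δl = 3.35; W sinα = 87.9
Slice 5: Δl = 2.4/cos25.7° = 2.663 m; N'_5 = 290·cos25.7° = 261.3; c'Δl = 3.73; W sinα = 125.8
Slice 6: Δl = 2.4/cos36.4° = 2.982 m; N'_6 = 224·cos36.4° = 180.3; c'Δl = 4.17; W sinα = 132.9
Slice 7: Δl = 3.1/cos50.9° = 4.915 m; N'_7 = 136·cos50.9° = 85.8; c'Δl = 6.88; W sinα = 105.5
Σc'Δl = 25.5 kN/m; ΣN' = 1236.6 kN/m; ΣW sinα = 483.7 kN/m
Resisting = 25.5 + 1236.6·tan33.3° = 25.5 + 812.3 = 837.7 kN/m
FS = 837.7 / 483.7 = 1.732

FS = 1.73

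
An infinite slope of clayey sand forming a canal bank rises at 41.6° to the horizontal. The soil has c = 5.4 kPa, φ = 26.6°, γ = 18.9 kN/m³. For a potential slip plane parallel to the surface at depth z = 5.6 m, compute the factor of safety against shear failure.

For an infinite slope with a slip plane parallel to the surface (no pore pressure): FS = [c + γz cos²β tanφ] / [γz sinβ cosβ].
γz = 18.9·5.6 = 105.84 kN/m²
Numerator = 5.4 + 105.84·cos²41.6°·tan26.6° = 5.4 + 105.84·0.5592·0.5008 = 35.038 kPa
Denominator = 105.84·sin41.6°·cos41.6° = 105.84·0.6639·0.7478 = 52.548 kPa
FS = 35.038 / 52.548 = 0.667

FS = 0.67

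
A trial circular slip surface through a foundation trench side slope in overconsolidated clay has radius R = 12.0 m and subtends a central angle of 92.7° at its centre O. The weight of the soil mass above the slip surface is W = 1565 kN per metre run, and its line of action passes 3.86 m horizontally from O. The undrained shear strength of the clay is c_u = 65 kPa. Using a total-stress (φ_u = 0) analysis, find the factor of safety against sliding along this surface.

FS = 2.51

Taking moments about the centre O, the resisting moment is provided by the undrained shear strength acting along the arc:
Arc length L_a = R·θ = 12.0·(92.7°·π/180) = 12.0·1.6179 = 19.42 m
M_R = c_u·L_a·R = 65·19.42·12.0 = 15143.7 kN·m/m
M_D = W·d = 1565·3.86 = 6040.9 kN·m/m
FS = M_R / M_D = 15143.7 / 6040.9 = 2.507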